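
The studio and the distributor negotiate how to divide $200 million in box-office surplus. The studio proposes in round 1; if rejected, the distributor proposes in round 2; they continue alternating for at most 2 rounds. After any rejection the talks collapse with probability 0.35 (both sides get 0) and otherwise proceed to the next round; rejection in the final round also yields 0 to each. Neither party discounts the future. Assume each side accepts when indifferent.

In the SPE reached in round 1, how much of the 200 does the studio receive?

By backward induction:
Round 2 (the distributor proposes): the studio will accept anything ≥ 0, so the distributor offers 0 and keeps 200.
Round 1 (the studio proposes): rejecting gives the distributor an expected 0.65 × 200 = 130. The studio offers 130 and keeps 200 − 130 = 70.

70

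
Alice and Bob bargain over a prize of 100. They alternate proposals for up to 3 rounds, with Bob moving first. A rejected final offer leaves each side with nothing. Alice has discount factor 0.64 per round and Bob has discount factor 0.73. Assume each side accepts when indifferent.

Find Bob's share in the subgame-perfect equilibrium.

Round 3 (Bob proposes): Alice will accept anything ≥ 0, so Bob offers 0 and keeps 100.
Round 2 (Alice proposes): Bob can get 100 next round, worth 0.73 × 100 = 73 now. Alice offers 73 and keeps 100 − 73 = 27.
Round 1 (Bob proposes): Alice can get 27 next round, worth 0.64 × 27 = 17.28 now, so Bob offers 17.28, keeping 82.72.

82.72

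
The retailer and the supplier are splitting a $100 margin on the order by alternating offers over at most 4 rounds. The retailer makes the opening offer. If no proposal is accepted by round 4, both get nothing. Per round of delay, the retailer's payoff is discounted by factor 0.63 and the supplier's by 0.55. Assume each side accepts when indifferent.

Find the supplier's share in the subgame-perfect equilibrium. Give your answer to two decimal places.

Round 4 (the supplier proposes): the retailer will accept anything ≥ 0, so the supplier offers 0 and keeps 100.
Round 3 (the retailer proposes): the supplier can get 100 next round, worth 0.55 × 100 = 55 now, so the retailer offers 55, keeping 45.
Round 2 (the supplier proposes): the retailer can get 45 next round, worth 0.63 × 45 = 28.35 now; the supplier offers that and keeps 71.65.
Round 1 (the retailer proposes): the supplier can get 71.65 next round, worth 0.55 × 71.65 = 39.4075 now. The retailer offers 39.4075 and keeps 100 − 39.4075 = 60.5925.

39.41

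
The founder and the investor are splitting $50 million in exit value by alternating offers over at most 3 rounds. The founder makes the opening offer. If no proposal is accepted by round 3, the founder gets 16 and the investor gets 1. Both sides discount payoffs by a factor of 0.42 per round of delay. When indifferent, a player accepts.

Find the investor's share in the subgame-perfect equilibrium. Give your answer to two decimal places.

12.36

Round 3 (the founder proposes): the investor gets 1 if talks fail, so the founder offers 1 and keeps 49.
Round 2 (the investor proposes): the founder can get 49 next round, worth 0.42 × 49 = 20.58 now; the investor offers that and keeps 29.42.
Round 1 (the founder proposes): the investor can get 29.42 next round, worth 0.42 × 29.42 = 12.3564 now, so the founder offers 12.3564, keeping 37.6436.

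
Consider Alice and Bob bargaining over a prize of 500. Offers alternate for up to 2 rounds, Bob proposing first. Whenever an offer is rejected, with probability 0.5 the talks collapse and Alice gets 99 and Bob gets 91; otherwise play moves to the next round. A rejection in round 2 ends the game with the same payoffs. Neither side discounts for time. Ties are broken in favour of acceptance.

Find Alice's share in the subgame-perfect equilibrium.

254

Round 2 (Alice proposes): Bob gets 91 if talks fail, so Alice offers 91 and keeps 409.
Round 1 (Bob proposes): rejecting gives Alice an expected 0.5 × 409 + 0.5 × 99 = 254; Bob offers that and keeps 246.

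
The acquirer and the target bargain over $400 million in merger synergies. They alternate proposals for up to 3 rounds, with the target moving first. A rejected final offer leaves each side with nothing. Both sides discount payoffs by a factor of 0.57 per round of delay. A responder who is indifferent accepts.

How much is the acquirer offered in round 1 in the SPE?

Round 3 (the target proposes): rejection yields 0 for the acquirer; the target offers 0 and keeps 400.
Round 2 (the acquirer proposes): the target can get 400 next round, worth 0.57 × 400 = 228 now, so the acquirer offers 228, keeping 172.
Round 1 (the target proposes): the acquirer can get 172 next round, worth 0.57 × 172 = 98.04 now; the target offers that and keeps 301.96.

98.04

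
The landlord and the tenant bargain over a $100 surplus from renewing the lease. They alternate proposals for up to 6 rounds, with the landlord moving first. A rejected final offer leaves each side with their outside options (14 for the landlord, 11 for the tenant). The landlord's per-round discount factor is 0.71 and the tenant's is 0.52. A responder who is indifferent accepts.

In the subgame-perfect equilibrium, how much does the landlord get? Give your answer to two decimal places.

73.26

Round 6 (the tenant proposes): the landlord gets 14 if talks fail, so the tenant offers 14 and keeps 86.
Round 5 (the landlord proposes): the tenant can get 86 next round, worth 0.52 × 86 = 44.72 now. The landlord offers 44.72 and keeps 100 − 44.72 = 55.28.
Round 4 (the tenant proposes): the landlord can get 55.28 next round, worth 0.71 × 55.28 = 39.2488 now, so the tenant offers 39.2488, keeping 60.7512.
Round 3 (the landlord proposes): the tenant can get 60.7512 next round, worth 0.52 × 60.7512 = 31.590624 now. The landlord offers 31.590624 and keeps 100 − 31.590624 = 68.409376.
Round 2 (the tenant proposes): the landlord can get 68.409376 next round, worth 0.71 × 68.409376 = 48.57065696 now; the tenant offers that and keeps 51.42934304.
Round 1 (the landlord proposes): the tenant can get 51.42934304 next round, worth 0.52 × 51.42934304 = 26.7432583808 now, so the landlord offers 26.7432583808, keeping 73.2567416192.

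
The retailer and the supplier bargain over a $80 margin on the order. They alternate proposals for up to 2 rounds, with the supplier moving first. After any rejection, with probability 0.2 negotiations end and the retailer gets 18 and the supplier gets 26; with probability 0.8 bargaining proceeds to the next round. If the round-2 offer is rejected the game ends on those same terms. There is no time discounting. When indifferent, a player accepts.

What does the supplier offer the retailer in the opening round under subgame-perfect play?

By backward induction:
Round 2 (the retailer proposes): the supplier gets 26 if talks fail, so the retailer offers 26 and keeps 54.
Round 1 (the supplier proposes): rejecting gives the retailer an expected 0.8 × 54 + 0.2 × 18 = 46.8. The supplier offers 46.8 and keeps 80 − 46.8 = 33.2.

46.8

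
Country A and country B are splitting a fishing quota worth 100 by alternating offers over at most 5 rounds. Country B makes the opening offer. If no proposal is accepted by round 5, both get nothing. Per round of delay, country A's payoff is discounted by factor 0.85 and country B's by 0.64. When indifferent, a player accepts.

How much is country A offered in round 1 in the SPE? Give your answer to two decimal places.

47.25

Round 5 (country B proposes): rejection yields 0 for country A; country B offers 0 and keeps 100.
Round 4 (country A proposes): country B can get 100 next round, worth 0.64 × 100 = 64 now, so country A offers 64, keeping 36.
Round 3 (country B proposes): country A can get 36 next round, worth 0.85 × 36 = 30.6 now; country B offers that and keeps 69.4.
Round 2 (country A proposes): country B can get 69.4 next round, worth 0.64 × 69.4 = 44.416 now, so country A offers 44.416, keeping 55.584.
Round 1 (country B proposes): country A can get 55.584 next round, worth 0.85 × 55.584 = 47.2464 now, so country B offers 47.2464, keeping 52.7536.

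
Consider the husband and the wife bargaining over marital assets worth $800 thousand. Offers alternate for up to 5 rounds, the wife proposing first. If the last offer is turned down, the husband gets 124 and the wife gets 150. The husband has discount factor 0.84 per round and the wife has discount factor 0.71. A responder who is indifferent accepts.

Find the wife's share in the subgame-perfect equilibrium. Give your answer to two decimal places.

Solve by backward induction from round 5.
Round 5 (the wife proposes): the husband gets 124 if talks fail, so the wife offers 124 and keeps 676.
Round 4 (the husband proposes): the wife can get 676 next round, worth 0.71 × 676 = 479.96 now. The husband offers 479.96 and keeps 800 − 479.96 = 320.04.
Round 3 (the wife proposes): the husband can get 320.04 next round, worth 0.84 × 320.04 = 268.8336 now, so the wife offers 268.8336, keeping 531.1664.
Round 2 (the husband proposes): the wife can get 531.1664 next round, worth 0.71 × 531.1664 = 377.128144 now. The husband offers 377.128144 and keeps 800 − 377.128144 = 422.871856.
Round 1 (the wife proposes): the husband can get 422.871856 next round, worth 0.84 × 422.871856 = 355.21235904 now, so the wife offers 355.21235904, keeping 444.78764096.

444.79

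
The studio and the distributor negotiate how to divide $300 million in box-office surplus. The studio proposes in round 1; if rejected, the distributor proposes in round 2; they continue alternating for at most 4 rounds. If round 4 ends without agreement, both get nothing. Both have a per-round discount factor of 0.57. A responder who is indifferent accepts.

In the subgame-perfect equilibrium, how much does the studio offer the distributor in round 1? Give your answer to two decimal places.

129.09

Round 4 (the distributor proposes): rejection yields 0 for the studio; the distributor offers 0 and keeps 300.
Round 3 (the studio proposes): the distributor can get 300 next round, worth 0.57 × 300 = 171 now. The studio offers 171 and keeps 300 − 171 = 129.
Round 2 (the distributor proposes): the studio can get 129 next round, worth 0.57 × 129 = 73.53 now, so the distributor offers 73.53, keeping 226.47.
Round 1 (the studio proposes): the distributor can get 226.47 next round, worth 0.57 × 226.47 = 129.0879 now; the studio offers that and keeps 170.9121.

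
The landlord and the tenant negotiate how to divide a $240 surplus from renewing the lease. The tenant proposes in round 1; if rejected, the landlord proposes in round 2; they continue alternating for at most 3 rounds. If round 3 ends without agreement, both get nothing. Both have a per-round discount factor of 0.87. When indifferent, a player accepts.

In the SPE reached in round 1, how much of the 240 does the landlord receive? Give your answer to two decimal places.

Round 3 (the tenant proposes): the landlord will accept anything ≥ 0, so the tenant offers 0 and keeps 240.
Round 2 (the landlord proposes): the tenant can get 240 next round, worth 0.87 × 240 = 208.8 now, so the landlord offers 208.8, keeping 31.2.
Round 1 (the tenant proposes): the landlord can get 31.2 next round, worth 0.87 × 31.2 = 27.144 now. The tenant offers 27.144 and keeps 240 − 27.144 = 212.856.

27.14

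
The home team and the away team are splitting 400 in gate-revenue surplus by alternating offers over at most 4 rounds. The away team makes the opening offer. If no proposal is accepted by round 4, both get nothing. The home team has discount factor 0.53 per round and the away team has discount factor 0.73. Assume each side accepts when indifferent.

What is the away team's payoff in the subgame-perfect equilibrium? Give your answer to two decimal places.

Round 4 (the home team proposes): rejection yields 0 for the away team; the home team offers 0 and keeps 400.
Round 3 (the away team proposes): the home team can get 400 next round, worth 0.53 × 400 = 212 now, so the away team offers 212, keeping 188.
Round 2 (the home team proposes): the away team can get 188 next round, worth 0.73 × 188 = 137.24 now; the home team offers that and keeps 262.76.
Round 1 (the away team proposes): the home team can get 262.76 next round, worth 0.53 × 262.76 = 139.2628 now. The away team offers 139.2628 and keeps 400 − 139.2628 = 260.7372.

260.74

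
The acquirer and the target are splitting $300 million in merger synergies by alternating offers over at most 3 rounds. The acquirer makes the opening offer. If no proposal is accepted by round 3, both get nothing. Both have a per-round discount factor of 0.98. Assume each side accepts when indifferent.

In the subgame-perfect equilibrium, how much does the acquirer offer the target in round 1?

5.88

Solve by backward induction from round 3.
Round 3 (the acquirer proposes): the target will accept anything ≥ 0, so the acquirer offers 0 and keeps 300.
Round 2 (the target proposes): the acquirer can get 300 next round, worth 0.98 × 300 = 294 now; the target offers that and keeps 6.
Round 1 (the acquirer proposes): the target can get 6 next round, worth 0.98 × 6 = 5.88 now, so the acquirer offers 5.88, keeping 294.12.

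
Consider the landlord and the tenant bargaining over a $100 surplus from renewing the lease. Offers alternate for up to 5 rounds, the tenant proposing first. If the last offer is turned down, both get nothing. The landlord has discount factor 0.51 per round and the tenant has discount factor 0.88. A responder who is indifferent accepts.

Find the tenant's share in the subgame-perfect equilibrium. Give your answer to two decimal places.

91.13

By backward induction:
Round 5 (the tenant proposes): rejection yields 0 for the landlord; the tenant offers 0 and keeps 100.
Round 4 (the landlord proposes): the tenant can get 100 next round, worth 0.88 × 100 = 88 now; the landlord offers that and keeps 12.
Round 3 (the tenant proposes): the landlord can get 12 next round, worth 0.51 × 12 = 6.12 now, so the tenant offers 6.12, keeping 93.88.
Round 2 (the landlord proposes): the tenant can get 93.88 next round, worth 0.88 × 93.88 = 82.6144 now. The landlord offers 82.6144 and keeps 100 − 82.6144 = 17.3856.
Round 1 (the tenant proposes): the landlord can get 17.3856 next round, worth 0.51 × 17.3856 = 8.866656 now; the tenant offers that and keeps 91.133344.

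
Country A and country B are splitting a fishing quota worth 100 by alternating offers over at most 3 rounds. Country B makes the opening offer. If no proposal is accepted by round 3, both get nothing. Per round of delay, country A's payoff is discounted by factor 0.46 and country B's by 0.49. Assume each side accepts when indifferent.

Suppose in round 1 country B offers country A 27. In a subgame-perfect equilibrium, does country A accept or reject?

Accept

Work out country A's continuation value if the offer is rejected.
Round 3 (country B proposes): country A will accept anything ≥ 0, so country B offers 0 and keeps 100.
Round 2 (country A proposes): country B can get 100 next round, worth 0.49 × 100 = 49 now, so country A offers 49, keeping 51.
So by rejecting in round 1, country A gets 51 next round, worth 0.46 × 51 = 23.46 now.
Offer 27 ≥ 23.46, so country A accepts.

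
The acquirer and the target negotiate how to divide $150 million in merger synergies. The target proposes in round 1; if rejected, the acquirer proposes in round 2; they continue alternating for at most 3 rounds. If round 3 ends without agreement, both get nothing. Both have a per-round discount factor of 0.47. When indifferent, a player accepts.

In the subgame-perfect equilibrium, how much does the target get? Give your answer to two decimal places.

Work backward from the last round.
Round 3 (the target proposes): rejection yields 0 for the acquirer; the target offers 0 and keeps 150.
Round 2 (the acquirer proposes): the target can get 150 next round, worth 0.47 × 150 = 70.5 now, so the acquirer offers 70.5, keeping 79.5.
Round 1 (the target proposes): the acquirer can get 79.5 next round, worth 0.47 × 79.5 = 37.365 now; the target offers that and keeps 112.635.

112.64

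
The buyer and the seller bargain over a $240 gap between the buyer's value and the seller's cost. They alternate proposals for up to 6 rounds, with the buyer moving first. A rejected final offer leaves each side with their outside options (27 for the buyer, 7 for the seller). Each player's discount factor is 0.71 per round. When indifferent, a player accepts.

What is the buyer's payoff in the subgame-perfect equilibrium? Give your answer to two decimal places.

127.24

Solve by backward induction from round 6.
Round 6 (the seller proposes): the buyer gets 27 if talks fail, so the seller offers 27 and keeps 213.
Round 5 (the buyer proposes): the seller can get 213 next round, worth 0.71 × 213 = 151.23 now. The buyer offers 151.23 and keeps 240 − 151.23 = 88.77.
Round 4 (the seller proposes): the buyer can get 88.77 next round, worth 0.71 × 88.77 = 63.0267 now, so the seller offers 63.0267, keeping 176.9733.
Round 3 (the buyer proposes): the seller can get 176.9733 next round, worth 0.71 × 176.9733 = 125.651043 now; the buyer offers that and keeps 114.348957.
Round 2 (the seller proposes): the buyer can get 114.348957 next round, worth 0.71 × 114.348957 = 81.18775947 now. The seller offers 81.18775947 and keeps 240 − 81.18775947 = 158.81224053.
Round 1 (the buyer proposes): the seller can get 158.81224053 next round, worth 0.71 × 158.81224053 = 112.7566907763 now. The buyer offers 112.7566907763 and keeps 240 − 112.7566907763 = 127.2433092237.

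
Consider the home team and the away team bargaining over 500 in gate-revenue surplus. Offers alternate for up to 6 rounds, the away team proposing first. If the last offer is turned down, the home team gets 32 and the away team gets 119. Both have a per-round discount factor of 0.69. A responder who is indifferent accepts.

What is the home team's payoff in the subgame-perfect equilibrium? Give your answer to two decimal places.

Solve by backward induction from round 6.
Round 6 (the home team proposes): the away team gets 119 if talks fail, so the home team offers 119 and keeps 381.
Round 5 (the away team proposes): the home team can get 381 next round, worth 0.69 × 381 = 262.89 now. The away team offers 262.89 and keeps 500 − 262.89 = 237.11.
Round 4 (the home team proposes): the away team can get 237.11 next round, worth 0.69 × 237.11 = 163.6059 now. The home team offers 163.6059 and keeps 500 − 163.6059 = 336.3941.
Round 3 (the away team proposes): the home team can get 336.3941 next round, worth 0.69 × 336.3941 = 232.111929 now. The away team offers 232.111929 and keeps 500 − 232.111929 = 267.888071.
Round 2 (the home team proposes): the away team can get 267.888071 next round, worth 0.69 × 267.888071 = 184.84276899 now. The home team offers 184.84276899 and keeps 500 − 184.84276899 = 315.15723101.
Round 1 (the away team proposes): the home team can get 315.15723101 next round, worth 0.69 × 315.15723101 = 217.4584893969 now; the away team offers that and keeps 282.5415106031.

217.46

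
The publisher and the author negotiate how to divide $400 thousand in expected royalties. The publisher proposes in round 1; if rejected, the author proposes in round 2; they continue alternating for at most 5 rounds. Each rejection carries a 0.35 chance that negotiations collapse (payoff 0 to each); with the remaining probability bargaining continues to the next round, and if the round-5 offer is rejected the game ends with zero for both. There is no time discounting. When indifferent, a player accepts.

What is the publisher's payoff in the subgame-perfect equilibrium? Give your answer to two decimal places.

270.55

Round 5 (the publisher proposes): rejection yields 0 for the author; the publisher offers 0 and keeps 400.
Round 4 (the author proposes): rejecting gives the publisher an expected 0.65 × 400 = 260. The author offers 260 and keeps 400 − 260 = 140.
Round 3 (the publisher proposes): rejecting gives the author an expected 0.65 × 140 = 91; the publisher offers that and keeps 309.
Round 2 (the author proposes): rejecting gives the publisher an expected 0.65 × 309 = 200.85, so the author offers 200.85, keeping 199.15.
Round 1 (the publisher proposes): rejecting gives the author an expected 0.65 × 199.15 = 129.4475; the publisher offers that and keeps 270.5525.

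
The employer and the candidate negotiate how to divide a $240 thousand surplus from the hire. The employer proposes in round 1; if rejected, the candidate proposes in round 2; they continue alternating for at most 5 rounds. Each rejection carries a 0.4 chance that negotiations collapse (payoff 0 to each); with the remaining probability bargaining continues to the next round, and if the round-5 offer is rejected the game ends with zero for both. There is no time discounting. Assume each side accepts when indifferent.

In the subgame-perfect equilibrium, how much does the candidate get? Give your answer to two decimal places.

78.34

Round 5 (the employer proposes): rejection yields 0 for the candidate; the employer offers 0 and keeps 240.
Round 4 (the candidate proposes): rejecting gives the employer an expected 0.6 × 240 = 144, so the candidate offers 144, keeping 96.
Round 3 (the employer proposes): rejecting gives the candidate an expected 0.6 × 96 = 57.6, so the employer offers 57.6, keeping 182.4.
Round 2 (the candidate proposes): rejecting gives the employer an expected 0.6 × 182.4 = 109.44; the candidate offers that and keeps 130.56.
Round 1 (the employer proposes): rejecting gives the candidate an expected 0.6 × 130.56 = 78.336. The employer offers 78.336 and keeps 240 − 78.336 = 161.664.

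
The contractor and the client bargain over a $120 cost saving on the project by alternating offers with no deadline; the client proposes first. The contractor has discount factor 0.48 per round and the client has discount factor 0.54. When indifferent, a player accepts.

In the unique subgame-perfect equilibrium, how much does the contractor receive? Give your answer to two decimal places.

In a stationary SPE each proposer offers the other exactly their discounted continuation value.
If the client keeps x when proposing and the contractor keeps y when proposing, then x = 120 − 0.48y and y = 120 − 0.54x.
Solving: x = 120(1 − 0.48) / (1 − 0.54·0.48) = 62.4 / 0.7408 ≈ 84.2333.
The contractor gets 120 − 84.2333 ≈ 35.7667.

35.77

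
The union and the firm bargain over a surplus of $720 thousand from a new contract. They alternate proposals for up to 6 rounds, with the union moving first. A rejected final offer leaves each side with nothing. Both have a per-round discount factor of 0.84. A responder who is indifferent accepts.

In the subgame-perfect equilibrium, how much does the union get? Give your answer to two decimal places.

253.84

Solve by backward induction from round 6.
Round 6 (the firm proposes): the union will accept anything ≥ 0, so the firm offers 0 and keeps 720.
Round 5 (the union proposes): the firm can get 720 next round, worth 0.84 × 720 = 604.8 now. The union offers 604.8 and keeps 720 − 604.8 = 115.2.
Round 4 (the firm proposes): the union can get 115.2 next round, worth 0.84 × 115.2 = 96.768 now. The firm offers 96.768 and keeps 720 − 96.768 = 623.232.
Round 3 (the union proposes): the firm can get 623.232 next round, worth 0.84 × 623.232 = 523.51488 now, so the union offers 523.51488, keeping 196.48512.
Round 2 (the firm proposes): the union can get 196.48512 next round, worth 0.84 × 196.48512 = 165.0475008 now, so the firm offers 165.0475008, keeping 554.9524992.
Round 1 (the union proposes): the firm can get 554.9524992 next round, worth 0.84 × 554.9524992 = 466.160099328 now, so the union offers 466.160099328, keeping 253.839900672.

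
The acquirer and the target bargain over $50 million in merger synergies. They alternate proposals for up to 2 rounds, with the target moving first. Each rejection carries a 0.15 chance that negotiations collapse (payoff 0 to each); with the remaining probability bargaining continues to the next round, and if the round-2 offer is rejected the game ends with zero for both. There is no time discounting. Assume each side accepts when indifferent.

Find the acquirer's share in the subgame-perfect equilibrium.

By backward induction:
Round 2 (the acquirer proposes): rejection yields 0 for the target; the acquirer offers 0 and keeps 50.
Round 1 (the target proposes): rejecting gives the acquirer an expected 0.85 × 50 = 42.5, so the target offers 42.5, keeping 7.5.

42.5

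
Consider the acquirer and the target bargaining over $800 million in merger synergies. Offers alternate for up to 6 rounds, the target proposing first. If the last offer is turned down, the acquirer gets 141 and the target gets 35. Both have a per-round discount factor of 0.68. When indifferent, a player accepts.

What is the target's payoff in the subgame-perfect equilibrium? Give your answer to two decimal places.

434.20

By backward induction:
Round 6 (the acquirer proposes): the target gets 35 if talks fail, so the acquirer offers 35 and keeps 765.
Round 5 (the target proposes): the acquirer can get 765 next round, worth 0.68 × 765 = 520.2 now. The target offers 520.2 and keeps 800 − 520.2 = 279.8.
Round 4 (the acquirer proposes): the target can get 279.8 next round, worth 0.68 × 279.8 = 190.264 now; the acquirer offers that and keeps 609.736.
Round 3 (the target proposes): the acquirer can get 609.736 next round, worth 0.68 × 609.736 = 414.62048 now; the target offers that and keeps 385.37952.
Round 2 (the acquirer proposes): the target can get 385.37952 next round, worth 0.68 × 385.37952 = 262.0580736 now. The acquirer offers 262.0580736 and keeps 800 − 262.0580736 = 537.9419264.
Round 1 (the target proposes): the acquirer can get 537.9419264 next round, worth 0.68 × 537.9419264 = 365.800509952 now. The target offers 365.800509952 and keeps 800 − 365.800509952 = 434.199490048.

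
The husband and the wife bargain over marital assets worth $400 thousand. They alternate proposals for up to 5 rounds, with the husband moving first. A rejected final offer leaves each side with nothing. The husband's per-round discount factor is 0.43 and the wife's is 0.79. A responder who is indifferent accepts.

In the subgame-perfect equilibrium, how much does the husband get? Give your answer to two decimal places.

Round 5 (the husband proposes): the wife will accept anything ≥ 0, so the husband offers 0 and keeps 400.
Round 4 (the wife proposes): the husband can get 400 next round, worth 0.43 × 400 = 172 now. The wife offers 172 and keeps 400 − 172 = 228.
Round 3 (the husband proposes): the wife can get 228 next round, worth 0.79 × 228 = 180.12 now, so the husband offers 180.12, keeping 219.88.
Round 2 (the wife proposes): the husband can get 219.88 next round, worth 0.43 × 219.88 = 94.5484 now. The wife offers 94.5484 and keeps 400 − 94.5484 = 305.4516.
Round 1 (the husband proposes): the wife can get 305.4516 next round, worth 0.79 × 305.4516 = 241.306764 now, so the husband offers 241.306764, keeping 158.693236.

158.69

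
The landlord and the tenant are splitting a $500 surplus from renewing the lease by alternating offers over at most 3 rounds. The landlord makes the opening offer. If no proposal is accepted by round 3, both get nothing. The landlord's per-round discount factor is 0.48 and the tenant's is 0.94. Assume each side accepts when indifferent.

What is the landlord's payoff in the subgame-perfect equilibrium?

Round 3 (the landlord proposes): rejection yields 0 for the tenant; the landlord offers 0 and keeps 500.
Round 2 (the tenant proposes): the landlord can get 500 next round, worth 0.48 × 500 = 240 now; the tenant offers that and keeps 260.
Round 1 (the landlord proposes): the tenant can get 260 next round, worth 0.94 × 260 = 244.4 now, so the landlord offers 244.4, keeping 255.6.

255.6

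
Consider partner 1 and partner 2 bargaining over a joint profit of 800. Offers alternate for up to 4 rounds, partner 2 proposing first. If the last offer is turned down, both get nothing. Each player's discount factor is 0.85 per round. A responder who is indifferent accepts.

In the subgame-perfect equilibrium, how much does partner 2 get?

Round 4 (partner 1 proposes): partner 2 will accept anything ≥ 0, so partner 1 offers 0 and keeps 800.
Round 3 (partner 2 proposes): partner 1 can get 800 next round, worth 0.85 × 800 = 680 now, so partner 2 offers 680, keeping 120.
Round 2 (partner 1 proposes): partner 2 can get 120 next round, worth 0.85 × 120 = 102 now. Partner 1 offers 102 and keeps 800 − 102 = 698.
Round 1 (partner 2 proposes): partner 1 can get 698 next round, worth 0.85 × 698 = 593.3 now, so partner 2 offers 593.3, keeping 206.7.

206.7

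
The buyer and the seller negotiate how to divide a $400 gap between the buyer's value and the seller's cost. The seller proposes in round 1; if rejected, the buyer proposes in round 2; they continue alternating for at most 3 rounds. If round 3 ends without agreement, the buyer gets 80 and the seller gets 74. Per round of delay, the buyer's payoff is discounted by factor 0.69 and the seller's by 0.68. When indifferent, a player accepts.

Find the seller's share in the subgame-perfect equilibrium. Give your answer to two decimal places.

274.14

Round 3 (the seller proposes): the buyer gets 80 if talks fail, so the seller offers 80 and keeps 320.
Round 2 (the buyer proposes): the seller can get 320 next round, worth 0.68 × 320 = 217.6 now. The buyer offers 217.6 and keeps 400 − 217.6 = 182.4.
Round 1 (the seller proposes): the buyer can get 182.4 next round, worth 0.69 × 182.4 = 125.856 now, so the seller offers 125.856, keeping 274.144.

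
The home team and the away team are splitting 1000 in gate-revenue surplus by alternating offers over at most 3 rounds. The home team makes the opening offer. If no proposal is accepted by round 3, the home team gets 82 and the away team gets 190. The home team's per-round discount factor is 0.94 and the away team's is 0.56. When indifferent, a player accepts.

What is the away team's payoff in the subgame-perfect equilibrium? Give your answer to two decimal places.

133.62

Round 3 (the home team proposes): the away team gets 190 if talks fail, so the home team offers 190 and keeps 810.
Round 2 (the away team proposes): the home team can get 810 next round, worth 0.94 × 810 = 761.4 now; the away team offers that and keeps 238.6.
Round 1 (the home team proposes): the away team can get 238.6 next round, worth 0.56 × 238.6 = 133.616 now. The home team offers 133.616 and keeps 1000 − 133.616 = 866.384.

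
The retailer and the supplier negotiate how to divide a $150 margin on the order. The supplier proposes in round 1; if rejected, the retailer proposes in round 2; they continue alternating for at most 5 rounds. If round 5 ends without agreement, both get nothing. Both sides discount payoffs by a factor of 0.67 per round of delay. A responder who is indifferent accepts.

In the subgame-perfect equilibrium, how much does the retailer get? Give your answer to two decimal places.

Round 5 (the supplier proposes): the retailer will accept anything ≥ 0, so the supplier offers 0 and keeps 150.
Round 4 (the retailer proposes): the supplier can get 150 next round, worth 0.67 × 150 = 100.5 now, so the retailer offers 100.5, keeping 49.5.
Round 3 (the supplier proposes): the retailer can get 49.5 next round, worth 0.67 × 49.5 = 33.165 now, so the supplier offers 33.165, keeping 116.835.
Round 2 (the retailer proposes): the supplier can get 116.835 next round, worth 0.67 × 116.835 = 78.27945 now, so the retailer offers 78.27945, keeping 71.72055.
Round 1 (the supplier proposes): the retailer can get 71.72055 next round, worth 0.67 × 71.72055 = 48.0527685 now; the supplier offers that and keeps 101.9472315.

48.05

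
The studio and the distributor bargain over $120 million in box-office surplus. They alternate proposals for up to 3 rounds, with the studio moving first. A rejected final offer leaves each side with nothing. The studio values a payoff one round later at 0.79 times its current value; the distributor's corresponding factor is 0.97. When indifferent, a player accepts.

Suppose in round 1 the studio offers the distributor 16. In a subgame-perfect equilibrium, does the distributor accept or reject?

Reject

Work out the distributor's continuation value if the offer is rejected.
Round 3 (the studio proposes): rejection yields 0 for the distributor; the studio offers 0 and keeps 120.
Round 2 (the distributor proposes): the studio can get 120 next round, worth 0.79 × 120 = 94.8 now; the distributor offers that and keeps 25.2.
So by rejecting in round 1, the distributor gets 25.2 next round, worth 0.97 × 25.2 = 24.444 now.
Offer 16 < 24.444, so the distributor rejects.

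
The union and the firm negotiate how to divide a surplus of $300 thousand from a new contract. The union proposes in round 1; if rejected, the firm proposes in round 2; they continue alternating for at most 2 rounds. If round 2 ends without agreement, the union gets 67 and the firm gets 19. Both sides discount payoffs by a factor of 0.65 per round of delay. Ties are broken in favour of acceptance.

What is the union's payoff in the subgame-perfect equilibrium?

148.55

Round 2 (the firm proposes): the union gets 67 if talks fail, so the firm offers 67 and keeps 233.
Round 1 (the union proposes): the firm can get 233 next round, worth 0.65 × 233 = 151.45 now; the union offers that and keeps 148.55.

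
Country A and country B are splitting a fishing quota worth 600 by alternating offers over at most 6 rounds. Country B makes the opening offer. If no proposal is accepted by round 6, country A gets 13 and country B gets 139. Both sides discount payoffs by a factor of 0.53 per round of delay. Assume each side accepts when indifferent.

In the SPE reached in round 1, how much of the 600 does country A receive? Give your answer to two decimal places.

210.72

By backward induction:
Round 6 (country A proposes): country B gets 139 if talks fail, so country A offers 139 and keeps 461.
Round 5 (country B proposes): country A can get 461 next round, worth 0.53 × 461 = 244.33 now; country B offers that and keeps 355.67.
Round 4 (country A proposes): country B can get 355.67 next round, worth 0.53 × 355.67 = 188.5051 now; country A offers that and keeps 411.4949.
Round 3 (country B proposes): country A can get 411.4949 next round, worth 0.53 × 411.4949 = 218.092297 now; country B offers that and keeps 381.907703.
Round 2 (country A proposes): country B can get 381.907703 next round, worth 0.53 × 381.907703 = 202.41108259 now. Country A offers 202.41108259 and keeps 600 − 202.41108259 = 397.58891741.
Round 1 (country B proposes): country A can get 397.58891741 next round, worth 0.53 × 397.58891741 = 210.7221262273 now; country B offers that and keeps 389.2778737727.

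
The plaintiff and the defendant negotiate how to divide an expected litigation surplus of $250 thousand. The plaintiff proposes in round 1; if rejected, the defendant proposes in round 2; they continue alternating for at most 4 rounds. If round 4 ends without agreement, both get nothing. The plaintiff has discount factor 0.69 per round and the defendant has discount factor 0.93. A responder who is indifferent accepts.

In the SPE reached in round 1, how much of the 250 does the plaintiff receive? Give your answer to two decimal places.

Work backward from the last round.
Round 4 (the defendant proposes): the plaintiff will accept anything ≥ 0, so the defendant offers 0 and keeps 250.
Round 3 (the plaintiff proposes): the defendant can get 250 next round, worth 0.93 × 250 = 232.5 now. The plaintiff offers 232.5 and keeps 250 − 232.5 = 17.5.
Round 2 (the defendant proposes): the plaintiff can get 17.5 next round, worth 0.69 × 17.5 = 12.075 now; the defendant offers that and keeps 237.925.
Round 1 (the plaintiff proposes): the defendant can get 237.925 next round, worth 0.93 × 237.925 = 221.27025 now. The plaintiff offers 221.27025 and keeps 250 − 221.27025 = 28.72975.

28.73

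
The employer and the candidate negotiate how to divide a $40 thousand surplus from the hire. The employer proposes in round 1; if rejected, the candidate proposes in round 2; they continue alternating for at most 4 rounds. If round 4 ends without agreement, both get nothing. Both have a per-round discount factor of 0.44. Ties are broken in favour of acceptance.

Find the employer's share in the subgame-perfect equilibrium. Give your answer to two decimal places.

26.74

Round 4 (the candidate proposes): the employer will accept anything ≥ 0, so the candidate offers 0 and keeps 40.
Round 3 (the employer proposes): the candidate can get 40 next round, worth 0.44 × 40 = 17.6 now; the employer offers that and keeps 22.4.
Round 2 (the candidate proposes): the employer can get 22.4 next round, worth 0.44 × 22.4 = 9.856 now. The candidate offers 9.856 and keeps 40 − 9.856 = 30.144.
Round 1 (the employer proposes): the candidate can get 30.144 next round, worth 0.44 × 30.144 = 13.26336 now; the employer offers that and keeps 26.73664.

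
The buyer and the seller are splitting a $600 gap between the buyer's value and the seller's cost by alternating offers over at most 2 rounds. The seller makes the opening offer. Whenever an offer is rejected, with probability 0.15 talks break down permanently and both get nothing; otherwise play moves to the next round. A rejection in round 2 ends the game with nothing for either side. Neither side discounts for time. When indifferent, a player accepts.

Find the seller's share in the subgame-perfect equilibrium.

90

Round 2 (the buyer proposes): the seller will accept anything ≥ 0, so the buyer offers 0 and keeps 600.
Round 1 (the seller proposes): rejecting gives the buyer an expected 0.85 × 600 = 510; the seller offers that and keeps 90.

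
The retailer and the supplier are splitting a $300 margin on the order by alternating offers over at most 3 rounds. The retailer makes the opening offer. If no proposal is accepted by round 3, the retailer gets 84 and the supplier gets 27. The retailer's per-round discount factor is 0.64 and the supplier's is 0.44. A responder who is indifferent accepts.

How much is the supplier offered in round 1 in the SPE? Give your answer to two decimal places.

Solve by backward induction from round 3.
Round 3 (the retailer proposes): the supplier gets 27 if talks fail, so the retailer offers 27 and keeps 273.
Round 2 (the supplier proposes): the retailer can get 273 next round, worth 0.64 × 273 = 174.72 now; the supplier offers that and keeps 125.28.
Round 1 (the retailer proposes): the supplier can get 125.28 next round, worth 0.44 × 125.28 = 55.1232 now, so the retailer offers 55.1232, keeping 244.8768.

55.12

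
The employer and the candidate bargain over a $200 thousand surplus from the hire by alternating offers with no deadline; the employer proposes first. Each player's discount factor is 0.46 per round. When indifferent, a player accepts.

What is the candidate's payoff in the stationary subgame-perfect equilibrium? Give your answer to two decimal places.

63.01

In a stationary SPE each proposer offers the other exactly their discounted continuation value.
If the employer keeps x when proposing and the candidate keeps y when proposing, then x = 200 − 0.46y and y = 200 − 0.46x.
Solving: x = 200(1 − 0.46) / (1 − 0.46·0.46) = 108 / 0.7884 ≈ 136.9863.
The candidate gets 200 − 136.9863 ≈ 63.0137.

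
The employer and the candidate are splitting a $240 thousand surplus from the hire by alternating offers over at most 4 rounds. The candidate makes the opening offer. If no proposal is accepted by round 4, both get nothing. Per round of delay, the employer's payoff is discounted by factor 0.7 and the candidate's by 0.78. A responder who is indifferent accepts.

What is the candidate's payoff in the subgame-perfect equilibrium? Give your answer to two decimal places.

Round 4 (the employer proposes): the candidate will accept anything ≥ 0, so the employer offers 0 and keeps 240.
Round 3 (the candidate proposes): the employer can get 240 next round, worth 0.7 × 240 = 168 now; the candidate offers that and keeps 72.
Round 2 (the employer proposes): the candidate can get 72 next round, worth 0.78 × 72 = 56.16 now, so the employer offers 56.16, keeping 183.84.
Round 1 (the candidate proposes): the employer can get 183.84 next round, worth 0.7 × 183.84 = 128.688 now; the candidate offers that and keeps 111.312.

111.31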